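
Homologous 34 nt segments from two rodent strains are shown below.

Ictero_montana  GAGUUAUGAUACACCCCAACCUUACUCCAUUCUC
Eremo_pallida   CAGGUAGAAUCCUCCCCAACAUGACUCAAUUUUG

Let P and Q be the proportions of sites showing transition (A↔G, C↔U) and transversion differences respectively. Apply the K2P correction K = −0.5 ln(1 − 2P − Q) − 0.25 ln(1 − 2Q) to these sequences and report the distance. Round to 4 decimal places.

0.4294

Differing sites — 1:G/C (Tv); 4:U/G (Tv); 7:U/G (Tv); 8:G/A (Ti); 11:A/C (Tv); 13:A/U (Tv); 21:C/A (Tv); 23:U/G (Tv); 28:C/A (Tv); 32:C/U (Ti); 34:C/G (Tv).
Of the 11 differences, 2 transitions and 9 transversions over 34 sites: P = 2/34 = 0.058824, Q = 9/34 = 0.264706.
d = −0.5·ln(0.617646) − 0.25·ln(0.470588) = −0.5·(-0.481840) − 0.25·(-0.753772) = 0.4294.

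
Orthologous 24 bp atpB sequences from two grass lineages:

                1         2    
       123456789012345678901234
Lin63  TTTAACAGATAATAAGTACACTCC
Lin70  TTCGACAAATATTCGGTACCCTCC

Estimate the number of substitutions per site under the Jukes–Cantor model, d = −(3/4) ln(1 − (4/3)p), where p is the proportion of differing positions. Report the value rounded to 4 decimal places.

0.3694

Mismatches occur at site 3 (T→C), site 4 (A→G), site 8 (G→A), site 12 (A→T), site 14 (A→C), site 15 (A→G), site 20 (A→C).
p = 7/24 = 0.291667.
d = −0.75 · ln(1 − (4/3)·0.291667) = −0.75 · ln(0.611111) = −0.75 · (-0.492477) = 0.3694.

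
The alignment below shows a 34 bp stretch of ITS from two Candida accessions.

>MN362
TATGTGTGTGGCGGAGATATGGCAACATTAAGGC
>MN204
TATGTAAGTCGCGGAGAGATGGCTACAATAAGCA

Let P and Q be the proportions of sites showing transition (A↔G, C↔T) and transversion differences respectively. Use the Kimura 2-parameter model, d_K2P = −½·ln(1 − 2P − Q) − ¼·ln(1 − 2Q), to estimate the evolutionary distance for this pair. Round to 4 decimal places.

0.2864

Differing sites — 6:G/A (Ti); 7:T/A (Tv); 10:G/C (Tv); 18:T/G (Tv); 24:A/T (Tv); 28:T/A (Tv); 33:G/C (Tv); 34:C/A (Tv).
Of the 8 differences, 1 transition and 7 transversions over 34 sites: P = 1/34 = 0.029412, Q = 7/34 = 0.205882.
d = −0.5·ln(0.735294) − 0.25·ln(0.588236) = −0.5·(-0.307485) − 0.25·(-0.530627) = 0.2864.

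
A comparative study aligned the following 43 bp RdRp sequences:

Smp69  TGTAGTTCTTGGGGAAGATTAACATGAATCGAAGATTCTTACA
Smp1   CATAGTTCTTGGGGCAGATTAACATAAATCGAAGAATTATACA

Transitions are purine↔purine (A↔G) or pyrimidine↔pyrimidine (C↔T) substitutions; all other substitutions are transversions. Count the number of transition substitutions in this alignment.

4

Mismatches occur at site 1 (T↔C, transition), site 2 (G↔A, transition), site 15 (A↔C, transversion), site 26 (G↔A, transition), site 36 (T↔A, transversion), site 38 (C↔T, transition), site 39 (T↔A, transversion).
Of the 7 differences, 4 transitions and 3 transversions, so the answer is 4.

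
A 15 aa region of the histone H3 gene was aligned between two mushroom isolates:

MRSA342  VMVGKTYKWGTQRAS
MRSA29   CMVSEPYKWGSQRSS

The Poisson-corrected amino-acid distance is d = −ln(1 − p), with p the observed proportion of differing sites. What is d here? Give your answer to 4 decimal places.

Differing sites — 1:V/C; 4:G/S; 5:K/E; 6:T/P; 11:T/S; 14:A/S.
p = 6/15 = 0.400000.
d = −ln(1 − 0.400000) = −ln(0.600000) = 0.5108.

0.5108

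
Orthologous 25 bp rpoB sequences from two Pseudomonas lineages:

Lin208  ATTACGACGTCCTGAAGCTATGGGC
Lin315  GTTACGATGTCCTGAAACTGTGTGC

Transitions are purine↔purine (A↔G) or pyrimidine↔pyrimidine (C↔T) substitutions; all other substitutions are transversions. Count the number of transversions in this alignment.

Mismatches occur at site 1 (A↔G, transition), site 8 (C↔T, transition), site 17 (G↔A, transition), site 20 (A↔G, transition), site 23 (G↔T, transversion).
Of the 5 differences, 4 transitions and 1 transversion, so the answer is 1.

1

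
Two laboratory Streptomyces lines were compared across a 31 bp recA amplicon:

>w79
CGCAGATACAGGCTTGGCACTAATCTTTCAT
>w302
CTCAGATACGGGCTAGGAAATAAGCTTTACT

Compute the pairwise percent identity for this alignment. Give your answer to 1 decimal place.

Differing sites — 2:G/T; 10:A/G; 15:T/A; 18:C/A; 20:C/A; 24:T/G; 29:C/A; 30:A/C.
23 of the 31 sites match, so the percent identity is 23/31 × 100 = 74.2%.

74.2%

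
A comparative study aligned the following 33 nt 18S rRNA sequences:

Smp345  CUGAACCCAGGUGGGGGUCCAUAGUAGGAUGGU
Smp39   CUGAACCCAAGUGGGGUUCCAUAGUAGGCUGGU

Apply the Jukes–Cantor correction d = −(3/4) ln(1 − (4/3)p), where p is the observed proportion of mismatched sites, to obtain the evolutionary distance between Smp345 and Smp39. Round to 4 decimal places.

Mismatches occur at site 10 (G/A), site 17 (G/U), site 29 (A/C).
p = 3/33 = 0.090909.
d = −0.75 · ln(1 − (4/3)·0.090909) = −0.75 · ln(0.878788) = −0.75 · (-0.129212) = 0.0969.

0.0969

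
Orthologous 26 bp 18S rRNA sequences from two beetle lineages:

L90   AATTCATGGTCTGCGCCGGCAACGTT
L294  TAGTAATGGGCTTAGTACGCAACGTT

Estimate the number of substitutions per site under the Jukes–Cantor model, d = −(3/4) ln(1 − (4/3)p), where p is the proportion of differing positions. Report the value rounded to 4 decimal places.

The sequences differ at positions 1 (A/T), 3 (T/G), 5 (C/A), 10 (T/G), 13 (G/T), 14 (C/A), 16 (C/T), 17 (C/A), 18 (G/C).
p = 9/26 = 0.346154.
d = −0.75 · ln(1 − (4/3)·0.346154) = −0.75 · ln(0.538461) = −0.75 · (-0.619040) = 0.4643.

0.4643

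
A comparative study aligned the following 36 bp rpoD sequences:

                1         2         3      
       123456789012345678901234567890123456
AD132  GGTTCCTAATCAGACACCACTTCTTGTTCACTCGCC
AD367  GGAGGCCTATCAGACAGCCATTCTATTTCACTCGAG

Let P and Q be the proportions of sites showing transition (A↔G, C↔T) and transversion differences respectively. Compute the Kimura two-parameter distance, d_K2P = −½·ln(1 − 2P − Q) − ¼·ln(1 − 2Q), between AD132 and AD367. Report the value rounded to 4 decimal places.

Differing sites — 3:T/A (Tv); 4:T/G (Tv); 5:C/G (Tv); 7:T/C (Ti); 8:A/T (Tv); 17:C/G (Tv); 19:A/C (Tv); 20:C/A (Tv); 25:T/A (Tv); 26:G/T (Tv); 35:C/A (Tv); 36:C/G (Tv).
Of the 12 differences, 1 transition and 11 transversions over 36 sites: P = 1/36 = 0.027778, Q = 11/36 = 0.305556.
d = −0.5·ln(0.638888) − 0.25·ln(0.388888) = −0.5·(-0.448026) − 0.25·(-0.944464) = 0.4601.

0.4601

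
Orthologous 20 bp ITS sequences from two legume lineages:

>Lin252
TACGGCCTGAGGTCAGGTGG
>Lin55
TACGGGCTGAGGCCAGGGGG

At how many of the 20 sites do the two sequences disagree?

Differing sites — 6:C/G; 13:T/C; 18:T/G.
That gives 3 mismatches out of 20 aligned sites, so the Hamming distance is 3.

3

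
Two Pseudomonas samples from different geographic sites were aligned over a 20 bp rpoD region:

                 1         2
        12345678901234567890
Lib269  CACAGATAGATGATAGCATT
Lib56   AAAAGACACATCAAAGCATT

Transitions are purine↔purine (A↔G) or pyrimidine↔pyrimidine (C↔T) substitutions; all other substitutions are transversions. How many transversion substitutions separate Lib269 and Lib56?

5

The sequences differ at positions 1 (C/A, transversion), 3 (C/A, transversion), 7 (T/C, transition), 9 (G/C, transversion), 12 (G/C, transversion), 14 (T/A, transversion).
Of the 6 differences, 1 transition and 5 transversions, so the answer is 5.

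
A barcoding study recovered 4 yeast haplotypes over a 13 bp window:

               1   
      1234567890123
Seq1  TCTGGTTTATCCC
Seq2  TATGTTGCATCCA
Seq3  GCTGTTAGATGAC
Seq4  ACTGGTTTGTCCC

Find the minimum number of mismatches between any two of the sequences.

Pairwise Hamming distances:
  Seq1 vs Seq2: 5
  Seq1 vs Seq3: 6
  Seq1 vs Seq4: 2
  Seq2 vs Seq3: 7
  Seq2 vs Seq4: 7
  Seq3 vs Seq4: 7
The smallest is 2, between Seq1 and Seq4.

2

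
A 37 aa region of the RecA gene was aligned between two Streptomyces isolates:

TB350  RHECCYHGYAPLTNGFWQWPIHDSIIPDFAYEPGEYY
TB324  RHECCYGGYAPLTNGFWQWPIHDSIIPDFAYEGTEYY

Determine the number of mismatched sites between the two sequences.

3

Differing sites — 7:H/G; 33:P/G; 34:G/T.
That gives 3 mismatches out of 37 aligned sites, so the Hamming distance is 3.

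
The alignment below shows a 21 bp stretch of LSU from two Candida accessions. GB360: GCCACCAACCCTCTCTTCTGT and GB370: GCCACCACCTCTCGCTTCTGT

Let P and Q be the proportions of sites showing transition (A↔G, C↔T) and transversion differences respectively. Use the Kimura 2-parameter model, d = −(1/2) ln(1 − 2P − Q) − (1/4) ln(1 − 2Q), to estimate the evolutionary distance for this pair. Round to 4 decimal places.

0.1585

The sequences differ at positions 8 (A/C, transversion), 10 (C/T, transition), 14 (T/G, transversion).
Of the 3 differences, 1 transition and 2 transversions over 21 sites: P = 1/21 = 0.047619, Q = 2/21 = 0.095238.
d = −0.5·ln(0.809524) − 0.25·ln(0.809524) = −0.5·(-0.211309) − 0.25·(-0.211309) = 0.1585.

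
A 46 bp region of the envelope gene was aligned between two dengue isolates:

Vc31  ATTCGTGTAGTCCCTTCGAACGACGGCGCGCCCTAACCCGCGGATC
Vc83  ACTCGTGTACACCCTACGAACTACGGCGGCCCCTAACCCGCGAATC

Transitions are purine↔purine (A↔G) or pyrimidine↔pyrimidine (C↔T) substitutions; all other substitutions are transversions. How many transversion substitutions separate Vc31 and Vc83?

Mismatches occur at site 2 (T↔C, transition), site 10 (G↔C, transversion), site 11 (T↔A, transversion), site 16 (T↔A, transversion), site 22 (G↔T, transversion), site 29 (C↔G, transversion), site 30 (G↔C, transversion), site 43 (G↔A, transition).
Of the 8 differences, 2 transitions and 6 transversions, so the answer is 6.

6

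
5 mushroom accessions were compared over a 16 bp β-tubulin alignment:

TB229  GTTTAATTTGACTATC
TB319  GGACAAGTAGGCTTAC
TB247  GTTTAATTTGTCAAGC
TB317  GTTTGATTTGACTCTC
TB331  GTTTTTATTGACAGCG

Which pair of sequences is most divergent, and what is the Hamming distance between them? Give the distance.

Pairwise Hamming distances:
  TB229 vs TB319: 8
  TB229 vs TB247: 3
  TB229 vs TB317: 2
  TB229 vs TB331: 7
  TB319 vs TB247: 9
  TB319 vs TB317: 9
  TB319 vs TB331: 12
  TB247 vs TB317: 5
  TB247 vs TB331: 7
  TB317 vs TB331: 7
The largest is 12, between TB319 and TB331.

12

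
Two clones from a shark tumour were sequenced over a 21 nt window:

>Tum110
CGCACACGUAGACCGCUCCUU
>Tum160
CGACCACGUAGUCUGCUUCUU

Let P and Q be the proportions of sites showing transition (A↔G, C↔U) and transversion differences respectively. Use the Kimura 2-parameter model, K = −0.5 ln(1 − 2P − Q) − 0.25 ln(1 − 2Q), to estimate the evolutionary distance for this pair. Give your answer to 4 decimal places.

The sequences differ at positions 3 (C/A, transversion), 4 (A/C, transversion), 12 (A/U, transversion), 14 (C/U, transition), 18 (C/U, transition).
Of the 5 differences, 2 transitions and 3 transversions over 21 sites: P = 2/21 = 0.095238, Q = 3/21 = 0.142857.
d = −0.5·ln(0.666667) − 0.25·ln(0.714286) = −0.5·(-0.405465) − 0.25·(-0.336472) = 0.2869.

0.2869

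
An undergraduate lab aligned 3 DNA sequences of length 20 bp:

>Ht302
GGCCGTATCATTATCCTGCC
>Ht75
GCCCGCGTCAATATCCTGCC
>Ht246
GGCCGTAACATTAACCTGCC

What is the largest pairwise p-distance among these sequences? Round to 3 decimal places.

0.300

Pairwise Hamming distances:
  Ht302 vs Ht75: 4
  Ht302 vs Ht246: 2
  Ht75 vs Ht246: 6
The largest is 6 mismatches, between Ht75 and Ht246; p = 6/20 = 0.300.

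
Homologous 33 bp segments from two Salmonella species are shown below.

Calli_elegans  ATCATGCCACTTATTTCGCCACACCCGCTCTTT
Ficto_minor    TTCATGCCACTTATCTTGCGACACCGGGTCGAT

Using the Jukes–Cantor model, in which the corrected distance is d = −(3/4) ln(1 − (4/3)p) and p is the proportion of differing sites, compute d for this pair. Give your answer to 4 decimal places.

Differing sites — 1:A/T; 15:T/C; 17:C/T; 20:C/G; 26:C/G; 28:C/G; 31:T/G; 32:T/A.
p = 8/33 = 0.242424.
d = −0.75 · ln(1 − (4/3)·0.242424) = −0.75 · ln(0.676768) = −0.75 · (-0.390427) = 0.2928.

0.2928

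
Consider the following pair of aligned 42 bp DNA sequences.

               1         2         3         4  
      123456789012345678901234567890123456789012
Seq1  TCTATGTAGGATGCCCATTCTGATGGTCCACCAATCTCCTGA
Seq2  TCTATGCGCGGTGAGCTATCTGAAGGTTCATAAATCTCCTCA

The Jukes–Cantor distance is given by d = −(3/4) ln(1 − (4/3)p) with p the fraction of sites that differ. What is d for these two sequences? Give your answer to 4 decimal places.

0.3992

The sequences differ at positions 7 (T/C), 8 (A/G), 9 (G/C), 11 (A/G), 14 (C/A), 15 (C/G), 17 (A/T), 18 (T/A), 24 (T/A), 28 (C/T), 31 (C/T), 32 (C/A), 41 (G/C).
p = 13/42 = 0.309524.
d = −0.75 · ln(1 − (4/3)·0.309524) = −0.75 · ln(0.587301) = −0.75 · (-0.532218) = 0.3992.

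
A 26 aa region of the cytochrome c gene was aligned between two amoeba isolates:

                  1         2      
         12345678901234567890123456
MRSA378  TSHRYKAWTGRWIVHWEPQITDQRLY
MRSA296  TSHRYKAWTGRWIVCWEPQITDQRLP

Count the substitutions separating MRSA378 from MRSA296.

2

Mismatches occur at site 15 (H→C), site 26 (Y→P).
That gives 2 mismatches out of 26 aligned sites, so the Hamming distance is 2.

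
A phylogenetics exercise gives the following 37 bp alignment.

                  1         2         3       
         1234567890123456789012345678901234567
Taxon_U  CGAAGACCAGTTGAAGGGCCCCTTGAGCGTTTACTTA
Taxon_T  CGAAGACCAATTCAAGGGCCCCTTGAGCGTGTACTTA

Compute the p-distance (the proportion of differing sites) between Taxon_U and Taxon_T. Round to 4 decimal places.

0.0811

Differing sites — 10:G/A; 13:G/C; 31:T/G.
There are 3 differences over 37 sites, so p = 3/37 = 0.0811.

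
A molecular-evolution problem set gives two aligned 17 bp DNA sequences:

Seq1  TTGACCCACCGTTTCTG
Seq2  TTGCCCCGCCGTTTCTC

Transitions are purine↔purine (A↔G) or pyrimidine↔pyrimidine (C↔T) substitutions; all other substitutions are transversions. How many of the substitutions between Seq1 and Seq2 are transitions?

1

Mismatches occur at site 4 (A↔C, transversion), site 8 (A↔G, transition), site 17 (G↔C, transversion).
Of the 3 differences, 1 transition and 2 transversions, so the answer is 1.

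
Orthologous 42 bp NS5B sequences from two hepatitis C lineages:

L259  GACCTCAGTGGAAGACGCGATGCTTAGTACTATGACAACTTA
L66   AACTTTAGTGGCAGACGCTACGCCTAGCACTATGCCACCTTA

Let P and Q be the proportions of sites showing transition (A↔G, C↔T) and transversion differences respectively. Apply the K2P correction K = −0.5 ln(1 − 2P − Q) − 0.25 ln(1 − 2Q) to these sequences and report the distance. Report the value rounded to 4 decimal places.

0.2926

Mismatches occur at site 1 (G/A, transition), site 4 (C/T, transition), site 6 (C/T, transition), site 12 (A/C, transversion), site 19 (G/T, transversion), site 21 (T/C, transition), site 24 (T/C, transition), site 28 (T/C, transition), site 35 (A/C, transversion), site 38 (A/C, transversion).
Of the 10 differences, 6 transitions and 4 transversions over 42 sites: P = 6/42 = 0.142857, Q = 4/42 = 0.095238.
d = −0.5·ln(0.619048) − 0.25·ln(0.809524) = −0.5·(-0.479572) − 0.25·(-0.211309) = 0.2926.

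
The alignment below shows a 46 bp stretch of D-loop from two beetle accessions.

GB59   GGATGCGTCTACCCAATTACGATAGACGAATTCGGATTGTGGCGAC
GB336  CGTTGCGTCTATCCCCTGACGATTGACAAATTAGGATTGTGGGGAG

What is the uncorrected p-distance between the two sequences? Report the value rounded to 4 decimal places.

0.2391

Differing sites — 1:G/C; 3:A/T; 12:C/T; 15:A/C; 16:A/C; 18:T/G; 24:A/T; 28:G/A; 33:C/A; 43:C/G; 46:C/G.
There are 11 differences over 46 sites, so p = 11/46 = 0.2391.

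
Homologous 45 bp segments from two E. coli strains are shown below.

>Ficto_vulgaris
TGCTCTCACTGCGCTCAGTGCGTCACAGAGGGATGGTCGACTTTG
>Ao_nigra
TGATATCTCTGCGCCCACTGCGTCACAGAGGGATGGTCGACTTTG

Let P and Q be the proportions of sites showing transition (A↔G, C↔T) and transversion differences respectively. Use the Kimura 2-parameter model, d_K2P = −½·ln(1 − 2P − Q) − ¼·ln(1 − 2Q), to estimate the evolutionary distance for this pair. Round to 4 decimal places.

Mismatches occur at site 3 (C→A, transversion), site 5 (C→A, transversion), site 8 (A→T, transversion), site 15 (T→C, transition), site 18 (G→C, transversion).
Of the 5 differences, 1 transition and 4 transversions over 45 sites: P = 1/45 = 0.022222, Q = 4/45 = 0.088889.
d = −0.5·ln(0.866667) − 0.25·ln(0.822222) = −0.5·(-0.143100) − 0.25·(-0.195745) = 0.1205.

0.1205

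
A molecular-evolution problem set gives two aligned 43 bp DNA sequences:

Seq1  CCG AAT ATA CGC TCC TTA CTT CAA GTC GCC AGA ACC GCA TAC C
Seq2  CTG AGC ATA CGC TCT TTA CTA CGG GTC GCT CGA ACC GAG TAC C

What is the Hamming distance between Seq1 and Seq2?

Mismatches occur at site 2 (C→T), site 5 (A→G), site 6 (T→C), site 15 (C→T), site 21 (T→A), site 23 (A→G), site 24 (A→G), site 30 (C→T), site 31 (A→C), site 38 (C→A), site 39 (A→G).
That gives 11 mismatches out of 43 aligned sites, so the Hamming distance is 11.

11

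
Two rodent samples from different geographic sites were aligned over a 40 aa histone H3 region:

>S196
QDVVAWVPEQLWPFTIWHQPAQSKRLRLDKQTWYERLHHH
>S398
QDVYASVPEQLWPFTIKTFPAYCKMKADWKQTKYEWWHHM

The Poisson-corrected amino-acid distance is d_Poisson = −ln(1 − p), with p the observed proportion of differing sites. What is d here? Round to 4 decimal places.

Mismatches occur at site 4 (V/Y), site 6 (W/S), site 17 (W/K), site 18 (H/T), site 19 (Q/F), site 22 (Q/Y), site 23 (S/C), site 25 (R/M), site 26 (L/K), site 27 (R/A), site 28 (L/D), site 29 (D/W), site 33 (W/K), site 36 (R/W), site 37 (L/W), site 40 (H/M).
p = 16/40 = 0.400000.
d = −ln(1 − 0.400000) = −ln(0.600000) = 0.5108.

0.5108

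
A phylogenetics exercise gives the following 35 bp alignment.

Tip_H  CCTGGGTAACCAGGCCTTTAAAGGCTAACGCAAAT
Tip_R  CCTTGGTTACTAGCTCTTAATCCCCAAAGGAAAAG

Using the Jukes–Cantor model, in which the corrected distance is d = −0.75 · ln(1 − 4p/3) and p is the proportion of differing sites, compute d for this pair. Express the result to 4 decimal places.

Mismatches occur at site 4 (G/T), site 8 (A/T), site 11 (C/T), site 14 (G/C), site 15 (C/T), site 19 (T/A), site 21 (A/T), site 22 (A/C), site 23 (G/C), site 24 (G/C), site 26 (T/A), site 29 (C/G), site 31 (C/A), site 35 (T/G).
p = 14/35 = 0.400000.
d = −0.75 · ln(1 − (4/3)·0.400000) = −0.75 · ln(0.466667) = −0.75 · (-0.762139) = 0.5716.

0.5716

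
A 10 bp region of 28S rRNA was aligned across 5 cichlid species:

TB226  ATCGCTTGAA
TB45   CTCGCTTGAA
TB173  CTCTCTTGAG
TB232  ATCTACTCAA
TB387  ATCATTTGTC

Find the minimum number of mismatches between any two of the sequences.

1

Pairwise Hamming distances:
  TB226 vs TB45: 1
  TB226 vs TB173: 3
  TB226 vs TB232: 4
  TB226 vs TB387: 4
  TB45 vs TB173: 2
  TB45 vs TB232: 5
  TB45 vs TB387: 5
  TB173 vs TB232: 5
  TB173 vs TB387: 5
  TB232 vs TB387: 6
The smallest is 1, between TB226 and TB45.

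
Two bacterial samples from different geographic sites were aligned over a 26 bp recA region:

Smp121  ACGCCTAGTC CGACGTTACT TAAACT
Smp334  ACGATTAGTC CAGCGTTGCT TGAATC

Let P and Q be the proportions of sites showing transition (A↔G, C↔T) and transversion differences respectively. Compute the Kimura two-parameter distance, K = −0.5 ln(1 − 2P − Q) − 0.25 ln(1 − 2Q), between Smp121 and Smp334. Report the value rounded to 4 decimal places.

The sequences differ at positions 4 (C/A, transversion), 5 (C/T, transition), 12 (G/A, transition), 13 (A/G, transition), 18 (A/G, transition), 22 (A/G, transition), 25 (C/T, transition), 26 (T/C, transition).
Of the 8 differences, 7 transitions and 1 transversion over 26 sites: P = 7/26 = 0.269231, Q = 1/26 = 0.038462.
d = −0.5·ln(0.423076) − 0.25·ln(0.923076) = −0.5·(-0.860203) − 0.25·(-0.080044) = 0.4501.

0.4501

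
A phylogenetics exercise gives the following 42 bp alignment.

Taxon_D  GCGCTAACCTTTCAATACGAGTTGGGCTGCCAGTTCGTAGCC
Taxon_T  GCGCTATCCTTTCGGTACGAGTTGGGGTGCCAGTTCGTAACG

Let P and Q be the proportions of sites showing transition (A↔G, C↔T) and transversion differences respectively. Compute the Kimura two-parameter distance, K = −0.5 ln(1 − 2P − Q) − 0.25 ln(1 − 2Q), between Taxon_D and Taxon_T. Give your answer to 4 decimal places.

0.1591

Mismatches occur at site 7 (A/T, transversion), site 14 (A/G, transition), site 15 (A/G, transition), site 27 (C/G, transversion), site 40 (G/A, transition), site 42 (C/G, transversion).
Of the 6 differences, 3 transitions and 3 transversions over 42 sites: P = 3/42 = 0.071429, Q = 3/42 = 0.071429.
d = −0.5·ln(0.785713) − 0.25·ln(0.857142) = −0.5·(-0.241164) − 0.25·(-0.154152) = 0.1591.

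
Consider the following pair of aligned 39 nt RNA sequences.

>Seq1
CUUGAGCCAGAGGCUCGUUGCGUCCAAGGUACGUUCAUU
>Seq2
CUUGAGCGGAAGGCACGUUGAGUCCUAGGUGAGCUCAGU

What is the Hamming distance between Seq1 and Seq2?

Differing sites — 8:C/G; 9:A/G; 10:G/A; 15:U/A; 21:C/A; 26:A/U; 31:A/G; 32:C/A; 34:U/C; 38:U/G.
That gives 10 mismatches out of 39 aligned sites, so the Hamming distance is 10.

10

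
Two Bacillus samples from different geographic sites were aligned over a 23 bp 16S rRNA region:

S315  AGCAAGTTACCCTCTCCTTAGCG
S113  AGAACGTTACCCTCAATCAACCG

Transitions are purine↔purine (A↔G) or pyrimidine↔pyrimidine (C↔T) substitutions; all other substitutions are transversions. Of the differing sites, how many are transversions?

6

The sequences differ at positions 3 (C/A, transversion), 5 (A/C, transversion), 15 (T/A, transversion), 16 (C/A, transversion), 17 (C/T, transition), 18 (T/C, transition), 19 (T/A, transversion), 21 (G/C, transversion).
Of the 8 differences, 2 transitions and 6 transversions, so the answer is 6.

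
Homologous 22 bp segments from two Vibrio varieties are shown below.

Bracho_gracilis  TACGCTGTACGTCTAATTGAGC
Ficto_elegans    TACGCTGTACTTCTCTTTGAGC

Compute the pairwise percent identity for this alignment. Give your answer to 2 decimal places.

86.36%

Differing sites — 11:G/T; 15:A/C; 16:A/T.
19 of the 22 sites match, so the percent identity is 19/22 × 100 = 86.36%.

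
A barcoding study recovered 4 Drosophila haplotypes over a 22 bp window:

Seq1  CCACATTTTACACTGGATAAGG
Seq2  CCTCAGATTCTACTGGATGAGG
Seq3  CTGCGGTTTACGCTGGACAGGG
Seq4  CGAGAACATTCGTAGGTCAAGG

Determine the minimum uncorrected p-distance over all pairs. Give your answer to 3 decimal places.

Pairwise Hamming distances:
  Seq1 vs Seq2: 6
  Seq1 vs Seq3: 7
  Seq1 vs Seq4: 11
  Seq2 vs Seq3: 10
  Seq2 vs Seq4: 14
  Seq3 vs Seq4: 12
The smallest is 6 mismatches, between Seq1 and Seq2; p = 6/22 = 0.273.

0.273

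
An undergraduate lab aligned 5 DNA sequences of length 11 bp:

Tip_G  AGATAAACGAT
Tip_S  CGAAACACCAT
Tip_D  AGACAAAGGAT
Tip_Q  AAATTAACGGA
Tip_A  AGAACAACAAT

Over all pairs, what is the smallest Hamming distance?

2

Pairwise Hamming distances:
  Tip_G vs Tip_S: 4
  Tip_G vs Tip_D: 2
  Tip_G vs Tip_Q: 4
  Tip_G vs Tip_A: 3
  Tip_S vs Tip_D: 5
  Tip_S vs Tip_Q: 8
  Tip_S vs Tip_A: 4
  Tip_D vs Tip_Q: 6
  Tip_D vs Tip_A: 4
  Tip_Q vs Tip_A: 6
The smallest is 2, between Tip_G and Tip_D.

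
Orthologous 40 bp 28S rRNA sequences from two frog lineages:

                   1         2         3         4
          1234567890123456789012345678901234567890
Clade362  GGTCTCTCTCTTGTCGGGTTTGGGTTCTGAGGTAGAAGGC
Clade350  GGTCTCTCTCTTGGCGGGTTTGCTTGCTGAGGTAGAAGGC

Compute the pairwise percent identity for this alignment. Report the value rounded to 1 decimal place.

Differing sites — 14:T/G; 23:G/C; 24:G/T; 26:T/G.
36 of the 40 sites match, so the percent identity is 36/40 × 100 = 90.0%.

90.0%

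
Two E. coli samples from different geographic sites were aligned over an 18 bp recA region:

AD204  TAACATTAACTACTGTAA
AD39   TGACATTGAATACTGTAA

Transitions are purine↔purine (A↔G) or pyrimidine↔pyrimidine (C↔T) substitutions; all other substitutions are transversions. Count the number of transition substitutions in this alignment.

The sequences differ at positions 2 (A/G, transition), 8 (A/G, transition), 10 (C/A, transversion).
Of the 3 differences, 2 transitions and 1 transversion, so the answer is 2.

2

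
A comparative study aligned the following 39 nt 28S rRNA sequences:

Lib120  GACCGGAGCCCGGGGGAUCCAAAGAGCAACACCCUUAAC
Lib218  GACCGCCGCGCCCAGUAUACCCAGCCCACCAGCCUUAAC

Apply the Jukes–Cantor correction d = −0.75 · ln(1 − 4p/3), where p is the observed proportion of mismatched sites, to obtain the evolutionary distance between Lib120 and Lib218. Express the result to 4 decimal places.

Mismatches occur at site 6 (G↔C), site 7 (A↔C), site 10 (C↔G), site 12 (G↔C), site 13 (G↔C), site 14 (G↔A), site 16 (G↔U), site 19 (C↔A), site 21 (A↔C), site 22 (A↔C), site 25 (A↔C), site 26 (G↔C), site 29 (A↔C), site 32 (C↔G).
p = 14/39 = 0.358974.
d = −0.75 · ln(1 − (4/3)·0.358974) = −0.75 · ln(0.521368) = −0.75 · (-0.651299) = 0.4885.

0.4885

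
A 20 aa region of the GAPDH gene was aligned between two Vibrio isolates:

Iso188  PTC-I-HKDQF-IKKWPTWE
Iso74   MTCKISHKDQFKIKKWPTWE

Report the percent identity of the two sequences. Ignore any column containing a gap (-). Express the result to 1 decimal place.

94.1%

Excluding the 3 gap columns leaves 17 comparable sites.
The sequences differ at position 1 (P/M).
16 of the 17 comparable sites match, so the percent identity is 16/17 × 100 = 94.1%.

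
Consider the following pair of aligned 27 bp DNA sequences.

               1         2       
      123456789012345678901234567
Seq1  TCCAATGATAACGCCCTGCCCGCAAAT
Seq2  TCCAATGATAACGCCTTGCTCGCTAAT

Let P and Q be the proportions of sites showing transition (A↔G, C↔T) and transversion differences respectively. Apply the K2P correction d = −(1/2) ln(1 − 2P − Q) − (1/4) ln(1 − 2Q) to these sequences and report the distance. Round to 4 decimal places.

0.1216

Differing sites — 16:C/T (Ti); 20:C/T (Ti); 24:A/T (Tv).
Of the 3 differences, 2 transitions and 1 transversion over 27 sites: P = 2/27 = 0.074074, Q = 1/27 = 0.037037.
d = −0.5·ln(0.814815) − 0.25·ln(0.925926) = −0.5·(-0.204794) − 0.25·(-0.076961) = 0.1216.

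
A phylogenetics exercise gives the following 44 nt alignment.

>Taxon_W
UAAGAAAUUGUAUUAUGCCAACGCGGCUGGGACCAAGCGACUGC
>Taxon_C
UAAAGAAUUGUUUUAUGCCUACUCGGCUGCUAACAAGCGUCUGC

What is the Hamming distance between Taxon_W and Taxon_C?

9

Mismatches occur at site 4 (G→A), site 5 (A→G), site 12 (A→U), site 20 (A→U), site 23 (G→U), site 30 (G→C), site 31 (G→U), site 33 (C→A), site 40 (A→U).
That gives 9 mismatches out of 44 aligned sites, so the Hamming distance is 9.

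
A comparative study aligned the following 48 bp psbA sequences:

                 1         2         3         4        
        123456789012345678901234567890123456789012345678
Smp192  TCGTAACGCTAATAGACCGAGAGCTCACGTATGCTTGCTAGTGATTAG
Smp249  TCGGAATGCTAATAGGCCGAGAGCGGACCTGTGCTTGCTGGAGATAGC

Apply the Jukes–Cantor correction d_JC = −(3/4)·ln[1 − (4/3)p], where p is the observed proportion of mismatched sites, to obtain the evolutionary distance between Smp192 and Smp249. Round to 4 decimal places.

0.3041

Differing sites — 4:T/G; 7:C/T; 16:A/G; 25:T/G; 26:C/G; 29:G/C; 31:A/G; 40:A/G; 42:T/A; 46:T/A; 47:A/G; 48:G/C.
p = 12/48 = 0.250000.
d = −0.75 · ln(1 − (4/3)·0.250000) = −0.75 · ln(0.666667) = −0.75 · (-0.405465) = 0.3041.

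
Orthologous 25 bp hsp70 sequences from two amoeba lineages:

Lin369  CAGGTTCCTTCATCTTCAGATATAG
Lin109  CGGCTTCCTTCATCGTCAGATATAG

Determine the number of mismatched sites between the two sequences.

3

The sequences differ at positions 2 (A/G), 4 (G/C), 15 (T/G).
That gives 3 mismatches out of 25 aligned sites, so the Hamming distance is 3.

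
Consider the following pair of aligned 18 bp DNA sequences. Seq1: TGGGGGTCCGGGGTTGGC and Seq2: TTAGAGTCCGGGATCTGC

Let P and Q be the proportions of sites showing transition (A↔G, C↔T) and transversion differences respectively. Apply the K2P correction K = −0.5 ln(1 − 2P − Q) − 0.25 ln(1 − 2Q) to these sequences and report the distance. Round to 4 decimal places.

0.4683

Differing sites — 2:G/T (Tv); 3:G/A (Ti); 5:G/A (Ti); 13:G/A (Ti); 15:T/C (Ti); 16:G/T (Tv).
Of the 6 differences, 4 transitions and 2 transversions over 18 sites: P = 4/18 = 0.222222, Q = 2/18 = 0.111111.
d = −0.5·ln(0.444445) − 0.25·ln(0.777778) = −0.5·(-0.810929) − 0.25·(-0.251314) = 0.4683.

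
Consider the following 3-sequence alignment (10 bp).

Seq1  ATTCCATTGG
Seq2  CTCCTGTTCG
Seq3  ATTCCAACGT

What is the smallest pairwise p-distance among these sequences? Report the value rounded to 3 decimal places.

Pairwise Hamming distances:
  Seq1 vs Seq2: 5
  Seq1 vs Seq3: 3
  Seq2 vs Seq3: 8
The smallest is 3 mismatches, between Seq1 and Seq3; p = 3/10 = 0.300.

0.300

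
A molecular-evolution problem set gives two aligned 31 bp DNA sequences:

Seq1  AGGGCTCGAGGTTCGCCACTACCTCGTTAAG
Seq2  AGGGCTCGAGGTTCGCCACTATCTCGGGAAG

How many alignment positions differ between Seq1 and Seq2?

Differing sites — 22:C/T; 27:T/G; 28:T/G.
That gives 3 mismatches out of 31 aligned sites, so the Hamming distance is 3.

3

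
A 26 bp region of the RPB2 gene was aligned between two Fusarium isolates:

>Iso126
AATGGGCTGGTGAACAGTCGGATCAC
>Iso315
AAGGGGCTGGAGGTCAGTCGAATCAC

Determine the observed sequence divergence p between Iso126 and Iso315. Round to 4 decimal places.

0.1923

The sequences differ at positions 3 (T/G), 11 (T/A), 13 (A/G), 14 (A/T), 21 (G/A).
There are 5 differences over 26 sites, so p = 5/26 = 0.1923.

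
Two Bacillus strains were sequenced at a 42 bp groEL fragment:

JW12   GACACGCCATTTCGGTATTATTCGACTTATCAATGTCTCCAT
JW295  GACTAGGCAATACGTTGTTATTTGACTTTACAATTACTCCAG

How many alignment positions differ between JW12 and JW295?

The sequences differ at positions 4 (A/T), 5 (C/A), 7 (C/G), 10 (T/A), 12 (T/A), 15 (G/T), 17 (A/G), 23 (C/T), 29 (A/T), 30 (T/A), 35 (G/T), 36 (T/A), 42 (T/G).
That gives 13 mismatches out of 42 aligned sites, so the Hamming distance is 13.

13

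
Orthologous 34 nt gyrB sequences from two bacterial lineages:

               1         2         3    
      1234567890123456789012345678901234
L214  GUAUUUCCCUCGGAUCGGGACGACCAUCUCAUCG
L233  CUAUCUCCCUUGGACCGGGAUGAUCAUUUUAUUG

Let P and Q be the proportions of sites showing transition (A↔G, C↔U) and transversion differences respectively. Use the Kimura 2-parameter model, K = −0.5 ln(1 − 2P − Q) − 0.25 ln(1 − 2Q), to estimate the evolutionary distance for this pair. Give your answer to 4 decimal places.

Mismatches occur at site 1 (G→C, transversion), site 5 (U→C, transition), site 11 (C→U, transition), site 15 (U→C, transition), site 21 (C→U, transition), site 24 (C→U, transition), site 28 (C→U, transition), site 30 (C→U, transition), site 33 (C→U, transition).
Of the 9 differences, 8 transitions and 1 transversion over 34 sites: P = 8/34 = 0.235294, Q = 1/34 = 0.029412.
d = −0.5·ln(0.500000) − 0.25·ln(0.941176) = −0.5·(-0.693147) − 0.25·(-0.060625) = 0.3617.

0.3617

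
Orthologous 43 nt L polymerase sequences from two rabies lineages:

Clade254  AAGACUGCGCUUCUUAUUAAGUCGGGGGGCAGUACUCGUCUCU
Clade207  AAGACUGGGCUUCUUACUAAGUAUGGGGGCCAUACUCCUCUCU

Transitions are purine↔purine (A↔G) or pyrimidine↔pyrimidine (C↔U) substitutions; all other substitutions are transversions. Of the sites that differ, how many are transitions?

2

Differing sites — 8:C/G (Tv); 17:U/C (Ti); 23:C/A (Tv); 24:G/U (Tv); 31:A/C (Tv); 32:G/A (Ti); 38:G/C (Tv).
Of the 7 differences, 2 transitions and 5 transversions, so the answer is 2.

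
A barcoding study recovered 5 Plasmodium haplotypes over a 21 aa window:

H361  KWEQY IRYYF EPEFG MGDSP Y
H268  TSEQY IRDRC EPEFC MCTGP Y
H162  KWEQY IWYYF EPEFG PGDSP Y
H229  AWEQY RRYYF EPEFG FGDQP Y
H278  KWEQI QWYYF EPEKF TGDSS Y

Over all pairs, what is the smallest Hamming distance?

2

Pairwise Hamming distances:
  H361 vs H268: 9
  H361 vs H162: 2
  H361 vs H229: 4
  H361 vs H278: 7
  H268 vs H162: 11
  H268 vs H229: 11
  H268 vs H278: 15
  H162 vs H229: 5
  H162 vs H278: 6
  H229 vs H278: 9
The smallest is 2, between H361 and H162.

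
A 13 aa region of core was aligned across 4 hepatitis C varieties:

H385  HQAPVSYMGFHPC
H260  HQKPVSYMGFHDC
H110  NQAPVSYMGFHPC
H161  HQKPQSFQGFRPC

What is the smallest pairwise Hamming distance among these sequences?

Pairwise Hamming distances:
  H385 vs H260: 2
  H385 vs H110: 1
  H385 vs H161: 5
  H260 vs H110: 3
  H260 vs H161: 5
  H110 vs H161: 6
The smallest is 1, between H385 and H110.

1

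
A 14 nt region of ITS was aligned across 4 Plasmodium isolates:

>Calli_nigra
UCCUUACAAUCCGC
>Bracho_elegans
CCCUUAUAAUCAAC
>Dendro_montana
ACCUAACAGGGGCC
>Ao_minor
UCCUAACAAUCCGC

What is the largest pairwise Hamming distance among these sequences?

Pairwise Hamming distances:
  Calli_nigra vs Bracho_elegans: 4
  Calli_nigra vs Dendro_montana: 7
  Calli_nigra vs Ao_minor: 1
  Bracho_elegans vs Dendro_montana: 8
  Bracho_elegans vs Ao_minor: 5
  Dendro_montana vs Ao_minor: 6
The largest is 8, between Bracho_elegans and Dendro_montana.

8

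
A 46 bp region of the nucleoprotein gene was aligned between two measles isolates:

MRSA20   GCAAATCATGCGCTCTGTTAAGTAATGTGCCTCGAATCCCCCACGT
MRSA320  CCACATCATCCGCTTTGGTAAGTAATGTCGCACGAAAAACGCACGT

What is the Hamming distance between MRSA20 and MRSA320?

12

The sequences differ at positions 1 (G/C), 4 (A/C), 10 (G/C), 15 (C/T), 18 (T/G), 29 (G/C), 30 (C/G), 32 (T/A), 37 (T/A), 38 (C/A), 39 (C/A), 41 (C/G).
That gives 12 mismatches out of 46 aligned sites, so the Hamming distance is 12.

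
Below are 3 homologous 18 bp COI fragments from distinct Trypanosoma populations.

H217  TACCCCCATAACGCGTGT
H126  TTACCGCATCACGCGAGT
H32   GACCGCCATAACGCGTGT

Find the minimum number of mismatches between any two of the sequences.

2

Pairwise Hamming distances:
  H217 vs H126: 5
  H217 vs H32: 2
  H126 vs H32: 7
The smallest is 2, between H217 and H32.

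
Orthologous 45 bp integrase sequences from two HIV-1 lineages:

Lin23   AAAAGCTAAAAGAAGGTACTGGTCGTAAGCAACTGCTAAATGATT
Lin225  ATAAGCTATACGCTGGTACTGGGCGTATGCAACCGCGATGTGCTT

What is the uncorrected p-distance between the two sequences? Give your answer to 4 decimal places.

0.2667

The sequences differ at positions 2 (A/T), 9 (A/T), 11 (A/C), 13 (A/C), 14 (A/T), 23 (T/G), 28 (A/T), 34 (T/C), 37 (T/G), 39 (A/T), 40 (A/G), 43 (A/C).
There are 12 differences over 45 sites, so p = 12/45 = 0.2667.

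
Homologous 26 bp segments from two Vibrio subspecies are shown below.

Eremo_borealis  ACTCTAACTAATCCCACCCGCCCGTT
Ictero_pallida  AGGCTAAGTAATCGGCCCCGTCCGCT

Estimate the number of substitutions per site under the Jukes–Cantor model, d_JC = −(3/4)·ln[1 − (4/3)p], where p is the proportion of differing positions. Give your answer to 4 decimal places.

Mismatches occur at site 2 (C/G), site 3 (T/G), site 8 (C/G), site 14 (C/G), site 15 (C/G), site 16 (A/C), site 21 (C/T), site 25 (T/C).
p = 8/26 = 0.307692.
d = −0.75 · ln(1 − (4/3)·0.307692) = −0.75 · ln(0.589744) = −0.75 · (-0.528067) = 0.3961.

0.3961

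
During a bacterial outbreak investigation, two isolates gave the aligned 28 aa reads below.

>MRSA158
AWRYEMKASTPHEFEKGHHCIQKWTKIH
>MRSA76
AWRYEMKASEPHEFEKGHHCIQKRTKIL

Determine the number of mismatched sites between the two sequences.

Mismatches occur at site 10 (T↔E), site 24 (W↔R), site 28 (H↔L).
That gives 3 mismatches out of 28 aligned sites, so the Hamming distance is 3.

3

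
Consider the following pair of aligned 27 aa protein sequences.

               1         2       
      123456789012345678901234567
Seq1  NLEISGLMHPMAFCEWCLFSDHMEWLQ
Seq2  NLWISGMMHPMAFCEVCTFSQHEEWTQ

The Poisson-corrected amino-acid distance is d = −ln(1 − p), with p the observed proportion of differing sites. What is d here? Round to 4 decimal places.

0.3001

Mismatches occur at site 3 (E→W), site 7 (L→M), site 16 (W→V), site 18 (L→T), site 21 (D→Q), site 23 (M→E), site 26 (L→T).
p = 7/27 = 0.259259.
d = −ln(1 − 0.259259) = −ln(0.740741) = 0.3001.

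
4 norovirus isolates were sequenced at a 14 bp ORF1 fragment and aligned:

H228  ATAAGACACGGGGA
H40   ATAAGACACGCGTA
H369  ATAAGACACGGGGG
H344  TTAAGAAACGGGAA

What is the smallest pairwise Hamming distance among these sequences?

1

Pairwise Hamming distances:
  H228 vs H40: 2
  H228 vs H369: 1
  H228 vs H344: 3
  H40 vs H369: 3
  H40 vs H344: 4
  H369 vs H344: 4
The smallest is 1, between H228 and H369.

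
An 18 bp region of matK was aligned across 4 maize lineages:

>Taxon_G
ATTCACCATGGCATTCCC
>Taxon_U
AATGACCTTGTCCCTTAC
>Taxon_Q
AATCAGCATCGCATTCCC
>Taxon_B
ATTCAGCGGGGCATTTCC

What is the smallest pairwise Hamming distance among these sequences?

Pairwise Hamming distances:
  Taxon_G vs Taxon_U: 8
  Taxon_G vs Taxon_Q: 3
  Taxon_G vs Taxon_B: 4
  Taxon_U vs Taxon_Q: 9
  Taxon_U vs Taxon_B: 9
  Taxon_Q vs Taxon_B: 5
The smallest is 3, between Taxon_G and Taxon_Q.

3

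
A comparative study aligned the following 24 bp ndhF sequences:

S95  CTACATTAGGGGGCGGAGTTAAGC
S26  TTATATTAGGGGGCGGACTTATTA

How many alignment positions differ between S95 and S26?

Mismatches occur at site 1 (C/T), site 4 (C/T), site 18 (G/C), site 22 (A/T), site 23 (G/T), site 24 (C/A).
That gives 6 mismatches out of 24 aligned sites, so the Hamming distance is 6.

6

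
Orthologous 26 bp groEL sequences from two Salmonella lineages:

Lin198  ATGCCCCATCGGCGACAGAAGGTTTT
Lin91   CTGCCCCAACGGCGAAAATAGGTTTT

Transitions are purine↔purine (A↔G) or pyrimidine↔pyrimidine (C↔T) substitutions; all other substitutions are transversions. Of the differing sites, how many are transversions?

4

The sequences differ at positions 1 (A/C, transversion), 9 (T/A, transversion), 16 (C/A, transversion), 18 (G/A, transition), 19 (A/T, transversion).
Of the 5 differences, 1 transition and 4 transversions, so the answer is 4.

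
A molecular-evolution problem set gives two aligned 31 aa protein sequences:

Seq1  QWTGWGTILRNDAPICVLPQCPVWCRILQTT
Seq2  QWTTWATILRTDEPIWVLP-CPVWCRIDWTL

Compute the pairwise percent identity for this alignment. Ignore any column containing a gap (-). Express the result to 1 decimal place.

73.3%

Excluding the 1 gap column leaves 30 comparable sites.
Differing sites — 4:G/T; 6:G/A; 11:N/T; 13:A/E; 16:C/W; 28:L/D; 29:Q/W; 31:T/L.
22 of the 30 comparable sites match, so the percent identity is 22/30 × 100 = 73.3%.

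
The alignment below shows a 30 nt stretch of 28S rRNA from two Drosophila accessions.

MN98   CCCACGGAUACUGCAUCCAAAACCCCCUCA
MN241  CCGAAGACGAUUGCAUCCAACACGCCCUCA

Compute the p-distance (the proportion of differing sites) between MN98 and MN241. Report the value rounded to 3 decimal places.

Differing sites — 3:C/G; 5:C/A; 7:G/A; 8:A/C; 9:U/G; 11:C/U; 21:A/C; 24:C/G.
There are 8 differences over 30 sites, so p = 8/30 = 0.267.

0.267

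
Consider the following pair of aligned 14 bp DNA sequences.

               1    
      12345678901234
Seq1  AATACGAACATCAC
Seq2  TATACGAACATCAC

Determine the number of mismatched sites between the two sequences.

A single mismatch occurs at site 1 (A/T).
That gives 1 mismatch out of 14 aligned sites, so the Hamming distance is 1.

1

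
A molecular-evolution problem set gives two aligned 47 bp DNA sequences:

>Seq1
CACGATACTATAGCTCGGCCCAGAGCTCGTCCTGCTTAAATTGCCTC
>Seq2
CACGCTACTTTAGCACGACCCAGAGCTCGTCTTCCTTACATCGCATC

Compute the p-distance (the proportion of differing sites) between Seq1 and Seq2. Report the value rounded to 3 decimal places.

0.191

Differing sites — 5:A/C; 10:A/T; 15:T/A; 18:G/A; 32:C/T; 34:G/C; 39:A/C; 42:T/C; 45:C/A.
There are 9 differences over 47 sites, so p = 9/47 = 0.191.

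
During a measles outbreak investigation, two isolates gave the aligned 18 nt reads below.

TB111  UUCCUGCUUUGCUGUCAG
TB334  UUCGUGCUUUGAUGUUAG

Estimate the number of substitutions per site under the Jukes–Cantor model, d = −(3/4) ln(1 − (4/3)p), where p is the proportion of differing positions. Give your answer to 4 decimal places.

The sequences differ at positions 4 (C/G), 12 (C/A), 16 (C/U).
p = 3/18 = 0.166667.
d = −0.75 · ln(1 − (4/3)·0.166667) = −0.75 · ln(0.777777) = −0.75 · (-0.251315) = 0.1885.

0.1885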